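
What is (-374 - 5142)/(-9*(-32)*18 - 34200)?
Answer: 1379/7254 ≈ 0.19010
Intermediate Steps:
(-374 - 5142)/(-9*(-32)*18 - 34200) = -5516/(288*18 - 34200) = -5516/(5184 - 34200) = -5516/(-29016) = -5516*(-1/29016) = 1379/7254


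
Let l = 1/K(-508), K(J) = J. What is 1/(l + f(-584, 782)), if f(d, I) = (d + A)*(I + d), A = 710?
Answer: 508/12673583 ≈ 4.0083e-5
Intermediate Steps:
f(d, I) = (710 + d)*(I + d) (f(d, I) = (d + 710)*(I + d) = (710 + d)*(I + d))
l = -1/508 (l = 1/(-508) = -1/508 ≈ -0.0019685)
1/(l + f(-584, 782)) = 1/(-1/508 + ((-584)**2 + 710*782 + 710*(-584) + 782*(-584))) = 1/(-1/508 + (341056 + 555220 - 414640 - 456688)) = 1/(-1/508 + 24948) = 1/(12673583/508) = 508/12673583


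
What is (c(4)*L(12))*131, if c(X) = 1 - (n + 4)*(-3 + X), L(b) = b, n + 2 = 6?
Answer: -11004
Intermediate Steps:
n = 4 (n = -2 + 6 = 4)
c(X) = 25 - 8*X (c(X) = 1 - (4 + 4)*(-3 + X) = 1 - 8*(-3 + X) = 1 - (-24 + 8*X) = 1 + (24 - 8*X) = 25 - 8*X)
(c(4)*L(12))*131 = ((25 - 8*4)*12)*131 = ((25 - 32)*12)*131 = -7*12*131 = -84*131 = -11004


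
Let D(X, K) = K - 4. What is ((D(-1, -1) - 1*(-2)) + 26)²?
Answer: 529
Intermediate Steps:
D(X, K) = -4 + K
((D(-1, -1) - 1*(-2)) + 26)² = (((-4 - 1) - 1*(-2)) + 26)² = ((-5 + 2) + 26)² = (-3 + 26)² = 23² = 529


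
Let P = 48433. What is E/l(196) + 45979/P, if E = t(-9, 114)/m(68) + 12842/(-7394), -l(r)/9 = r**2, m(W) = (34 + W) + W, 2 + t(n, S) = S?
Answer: 41979476158951/44219867574960 ≈ 0.94934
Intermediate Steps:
t(n, S) = -2 + S
m(W) = 34 + 2*W
l(r) = -9*r**2
E = -338753/314245 (E = (-2 + 114)/(34 + 2*68) + 12842/(-7394) = 112/(34 + 136) + 12842*(-1/7394) = 112/170 - 6421/3697 = 112*(1/170) - 6421/3697 = 56/85 - 6421/3697 = -338753/314245 ≈ -1.0780)
E/l(196) + 45979/P = -338753/(314245*((-9*196**2))) + 45979/48433 = -338753/(314245*((-9*38416))) + 45979*(1/48433) = -338753/314245/(-345744) + 45979/48433 = -338753/314245*(-1/345744) + 45979/48433 = 338753/108648323280 + 45979/48433 = 41979476158951/44219867574960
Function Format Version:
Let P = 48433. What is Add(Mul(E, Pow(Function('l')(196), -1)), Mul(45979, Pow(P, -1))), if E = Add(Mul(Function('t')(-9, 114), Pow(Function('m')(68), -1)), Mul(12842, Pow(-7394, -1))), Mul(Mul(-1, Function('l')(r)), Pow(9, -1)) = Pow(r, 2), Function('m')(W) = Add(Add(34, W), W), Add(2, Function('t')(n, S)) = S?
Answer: Rational(41979476158951, 44219867574960) ≈ 0.94934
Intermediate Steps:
Function('t')(n, S) = Add(-2, S)
Function('m')(W) = Add(34, Mul(2, W))
Function('l')(r) = Mul(-9, Pow(r, 2))
E = Rational(-338753, 314245) (E = Add(Mul(Add(-2, 114), Pow(Add(34, Mul(2, 68)), -1)), Mul(12842, Pow(-7394, -1))) = Add(Mul(112, Pow(Add(34, 136), -1)), Mul(12842, Rational(-1, 7394))) = Add(Mul(112, Pow(170, -1)), Rational(-6421, 3697)) = Add(Mul(112, Rational(1, 170)), Rational(-6421, 3697)) = Add(Rational(56, 85), Rational(-6421, 3697)) = Rational(-338753, 314245) ≈ -1.0780)
Add(Mul(E, Pow(Function('l')(196), -1)), Mul(45979, Pow(P, -1))) = Add(Mul(Rational(-338753, 314245), Pow(Mul(-9, Pow(196, 2)), -1)), Mul(45979, Pow(48433, -1))) = Add(Mul(Rational(-338753, 314245), Pow(Mul(-9, 38416), -1)), Mul(45979, Rational(1, 48433))) = Add(Mul(Rational(-338753, 314245), Pow(-345744, -1)), Rational(45979, 48433)) = Add(Mul(Rational(-338753, 314245), Rational(-1, 345744)), Rational(45979, 48433)) = Add(Rational(338753, 108648323280), Rational(45979, 48433)) = Rational(41979476158951, 44219867574960)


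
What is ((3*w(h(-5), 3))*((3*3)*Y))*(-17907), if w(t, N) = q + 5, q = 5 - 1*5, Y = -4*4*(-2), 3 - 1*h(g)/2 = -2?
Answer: -77358240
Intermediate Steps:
h(g) = 10 (h(g) = 6 - 2*(-2) = 6 + 4 = 10)
Y = 32 (Y = -16*(-2) = 32)
q = 0 (q = 5 - 5 = 0)
w(t, N) = 5 (w(t, N) = 0 + 5 = 5)
((3*w(h(-5), 3))*((3*3)*Y))*(-17907) = ((3*5)*((3*3)*32))*(-17907) = (15*(9*32))*(-17907) = (15*288)*(-17907) = 4320*(-17907) = -77358240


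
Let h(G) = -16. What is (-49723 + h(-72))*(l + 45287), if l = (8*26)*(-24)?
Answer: -2004233005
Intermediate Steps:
l = -4992 (l = 208*(-24) = -4992)
(-49723 + h(-72))*(l + 45287) = (-49723 - 16)*(-4992 + 45287) = -49739*40295 = -2004233005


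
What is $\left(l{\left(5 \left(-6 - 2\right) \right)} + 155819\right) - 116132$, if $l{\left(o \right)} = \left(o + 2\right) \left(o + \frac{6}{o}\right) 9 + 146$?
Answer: $\frac{535643}{10} \approx 53564.0$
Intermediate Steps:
$l{\left(o \right)} = 146 + 9 \left(2 + o\right) \left(o + \frac{6}{o}\right)$ ($l{\left(o \right)} = \left(2 + o\right) \left(o + \frac{6}{o}\right) 9 + 146 = 9 \left(2 + o\right) \left(o + \frac{6}{o}\right) + 146 = 146 + 9 \left(2 + o\right) \left(o + \frac{6}{o}\right)$)
$\left(l{\left(5 \left(-6 - 2\right) \right)} + 155819\right) - 116132 = \left(\left(200 + 9 \left(5 \left(-6 - 2\right)\right)^{2} + 18 \cdot 5 \left(-6 - 2\right) + \frac{108}{5 \left(-6 - 2\right)}\right) + 155819\right) - 116132 = \left(\left(200 + 9 \left(5 \left(-8\right)\right)^{2} + 18 \cdot 5 \left(-8\right) + \frac{108}{5 \left(-8\right)}\right) + 155819\right) - 116132 = \left(\left(200 + 9 \left(-40\right)^{2} + 18 \left(-40\right) + \frac{108}{-40}\right) + 155819\right) - 116132 = \left(\left(200 + 9 \cdot 1600 - 720 + 108 \left(- \frac{1}{40}\right)\right) + 155819\right) - 116132 = \left(\left(200 + 14400 - 720 - \frac{27}{10}\right) + 155819\right) - 116132 = \left(\frac{138773}{10} + 155819\right) - 116132 = \frac{1696963}{10} - 116132 = \frac{535643}{10}$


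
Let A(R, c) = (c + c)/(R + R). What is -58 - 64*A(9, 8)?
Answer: -1034/9 ≈ -114.89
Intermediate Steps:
A(R, c) = c/R (A(R, c) = (2*c)/((2*R)) = (2*c)*(1/(2*R)) = c/R)
-58 - 64*A(9, 8) = -58 - 512/9 = -1034/9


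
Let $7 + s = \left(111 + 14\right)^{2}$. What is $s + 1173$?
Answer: $16791$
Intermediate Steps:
$s = 15618$ ($s = -7 + \left(111 + 14\right)^{2} = -7 + 125^{2} = -7 + 15625 = 15618$)
$s + 1173 = 15618 + 1173 = 16791$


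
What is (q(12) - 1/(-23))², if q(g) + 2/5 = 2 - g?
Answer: 1418481/13225 ≈ 107.26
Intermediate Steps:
q(g) = 8/5 - g (q(g) = -⅖ + (2 - g) = 8/5 - g)
(q(12) - 1/(-23))² = ((8/5 - 1*12) - 1/(-23))² = ((8/5 - 12) - 1*(-1/23))² = (-52/5 + 1/23)² = (-1191/115)² = 1418481/13225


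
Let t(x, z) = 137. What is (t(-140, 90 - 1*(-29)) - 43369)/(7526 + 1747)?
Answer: -43232/9273 ≈ -4.6621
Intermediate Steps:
(t(-140, 90 - 1*(-29)) - 43369)/(7526 + 1747) = (137 - 43369)/(7526 + 1747) = -43232/9273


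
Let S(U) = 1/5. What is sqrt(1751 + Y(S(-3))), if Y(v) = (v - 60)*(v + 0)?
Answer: 2*sqrt(10869)/5 ≈ 41.702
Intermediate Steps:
S(U) = 1/5
Y(v) = v*(-60 + v) (Y(v) = (-60 + v)*v = v*(-60 + v))
sqrt(1751 + Y(S(-3))) = sqrt(1751 + (-60 + 1/5)/5) = sqrt(1751 + (1/5)*(-299/5)) = sqrt(1751 - 299/25) = sqrt(43476/25) = 2*sqrt(10869)/5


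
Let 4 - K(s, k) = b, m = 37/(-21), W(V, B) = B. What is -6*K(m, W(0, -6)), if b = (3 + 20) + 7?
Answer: 156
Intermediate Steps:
b = 30 (b = 23 + 7 = 30)
m = -37/21 (m = 37*(-1/21) = -37/21 ≈ -1.7619)
K(s, k) = -26 (K(s, k) = 4 - 1*30 = 4 - 30 = -26)
-6*K(m, W(0, -6)) = -6*(-26) = 156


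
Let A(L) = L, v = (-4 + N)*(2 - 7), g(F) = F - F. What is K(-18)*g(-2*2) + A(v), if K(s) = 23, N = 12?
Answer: -40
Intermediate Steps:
g(F) = 0
v = -40 (v = (-4 + 12)*(2 - 7) = 8*(-5) = -40)
K(-18)*g(-2*2) + A(v) = 23*0 - 40 = 0 - 40 = -40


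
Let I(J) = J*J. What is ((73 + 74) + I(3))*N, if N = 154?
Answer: 24024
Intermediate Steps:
I(J) = J²
((73 + 74) + I(3))*N = ((73 + 74) + 3²)*154 = (147 + 9)*154 = 156*154 = 24024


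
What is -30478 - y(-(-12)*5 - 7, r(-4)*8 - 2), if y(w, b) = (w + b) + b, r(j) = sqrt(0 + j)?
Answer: -30527 - 32*I ≈ -30527.0 - 32.0*I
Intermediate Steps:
r(j) = sqrt(j)
y(w, b) = w + 2*b (y(w, b) = (b + w) + b = w + 2*b)
-30478 - y(-(-12)*5 - 7, r(-4)*8 - 2) = -30478 - ((-(-12)*5 - 7) + 2*(sqrt(-4)*8 - 2)) = -30478 - ((-6*(-10) - 7) + 2*((2*I)*8 - 2)) = -30478 - ((60 - 7) + 2*(16*I - 2)) = -30478 - (53 + 2*(-2 + 16*I)) = -30478 - (53 + (-4 + 32*I)) = -30478 - (49 + 32*I) = -30478 + (-49 - 32*I) = -30527 - 32*I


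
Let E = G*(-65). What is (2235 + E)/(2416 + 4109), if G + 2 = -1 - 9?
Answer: 67/145 ≈ 0.46207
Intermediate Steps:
G = -12 (G = -2 + (-1 - 9) = -2 - 10 = -12)
E = 780 (E = -12*(-65) = 780)
(2235 + E)/(2416 + 4109) = (2235 + 780)/(2416 + 4109) = 3015/6525 = 3015*(1/6525) = 67/145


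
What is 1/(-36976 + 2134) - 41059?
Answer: -1430577679/34842 ≈ -41059.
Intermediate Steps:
1/(-36976 + 2134) - 41059 = 1/(-34842) - 41059 = -1/34842 - 41059 = -1430577679/34842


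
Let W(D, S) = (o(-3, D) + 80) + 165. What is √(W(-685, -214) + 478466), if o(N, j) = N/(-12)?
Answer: √1914845/2 ≈ 691.89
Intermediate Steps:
o(N, j) = -N/12 (o(N, j) = N*(-1/12) = -N/12)
W(D, S) = 981/4 (W(D, S) = (-1/12*(-3) + 80) + 165 = (¼ + 80) + 165 = 321/4 + 165 = 981/4)
√(W(-685, -214) + 478466) = √(981/4 + 478466) = √(1914845/4) = √1914845/2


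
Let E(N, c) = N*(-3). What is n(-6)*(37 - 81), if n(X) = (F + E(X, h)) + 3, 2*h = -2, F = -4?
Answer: -748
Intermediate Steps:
h = -1 (h = (½)*(-2) = -1)
E(N, c) = -3*N
n(X) = -1 - 3*X (n(X) = (-4 - 3*X) + 3 = -1 - 3*X)
n(-6)*(37 - 81) = (-1 - 3*(-6))*(37 - 81) = (-1 + 18)*(-44) = 17*(-44) = -748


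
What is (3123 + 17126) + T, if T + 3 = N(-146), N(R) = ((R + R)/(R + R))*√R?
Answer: 20246 + I*√146 ≈ 20246.0 + 12.083*I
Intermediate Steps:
N(R) = √R (N(R) = ((2*R)/((2*R)))*√R = ((2*R)*(1/(2*R)))*√R = 1*√R = √R)
T = -3 + I*√146 (T = -3 + √(-146) = -3 + I*√146 ≈ -3.0 + 12.083*I)
(3123 + 17126) + T = (3123 + 17126) + (-3 + I*√146) = 20249 + (-3 + I*√146) = 20246 + I*√146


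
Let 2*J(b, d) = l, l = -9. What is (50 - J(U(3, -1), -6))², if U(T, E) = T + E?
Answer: 11881/4 ≈ 2970.3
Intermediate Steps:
U(T, E) = E + T
J(b, d) = -9/2 (J(b, d) = (½)*(-9) = -9/2)
(50 - J(U(3, -1), -6))² = (50 - 1*(-9/2))² = (50 + 9/2)² = (109/2)² = 11881/4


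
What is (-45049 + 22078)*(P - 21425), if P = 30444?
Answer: -207175449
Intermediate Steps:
(-45049 + 22078)*(P - 21425) = (-45049 + 22078)*(30444 - 21425) = -22971*9019 = -207175449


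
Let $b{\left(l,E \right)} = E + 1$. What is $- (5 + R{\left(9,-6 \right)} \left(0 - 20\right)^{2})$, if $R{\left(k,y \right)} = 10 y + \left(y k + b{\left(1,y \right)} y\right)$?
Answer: $33595$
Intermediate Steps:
$b{\left(l,E \right)} = 1 + E$
$R{\left(k,y \right)} = 10 y + k y + y \left(1 + y\right)$ ($R{\left(k,y \right)} = 10 y + \left(y k + \left(1 + y\right) y\right) = 10 y + \left(k y + y \left(1 + y\right)\right) = 10 y + k y + y \left(1 + y\right)$)
$- (5 + R{\left(9,-6 \right)} \left(0 - 20\right)^{2}) = - (5 + - 6 \left(11 + 9 - 6\right) \left(0 - 20\right)^{2}) = - (5 + \left(-6\right) 14 \left(0 - 20\right)^{2}) = - (5 - 84 \left(-20\right)^{2}) = - (5 - 33600) = \left(-1\right) \left(-33595\right) = 33595$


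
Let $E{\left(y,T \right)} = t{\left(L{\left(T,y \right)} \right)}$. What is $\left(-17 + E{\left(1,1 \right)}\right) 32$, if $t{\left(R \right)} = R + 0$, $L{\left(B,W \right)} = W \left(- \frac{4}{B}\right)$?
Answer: $-672$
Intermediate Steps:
$L{\left(B,W \right)} = - \frac{4 W}{B}$
$t{\left(R \right)} = R$
$E{\left(y,T \right)} = - \frac{4 y}{T}$
$\left(-17 + E{\left(1,1 \right)}\right) 32 = \left(-17 - \frac{4}{1}\right) 32 = \left(-17 - 4 \cdot 1\right) 32 = \left(-17 - 4\right) 32 = \left(-21\right) 32 = -672$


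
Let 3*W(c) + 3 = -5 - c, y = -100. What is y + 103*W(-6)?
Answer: -506/3 ≈ -168.67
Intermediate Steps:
W(c) = -8/3 - c/3 (W(c) = -1 + (-5 - c)/3 = -1 + (-5/3 - c/3) = -8/3 - c/3)
y + 103*W(-6) = -100 + 103*(-8/3 - ⅓*(-6)) = -100 + 103*(-8/3 + 2) = -100 + 103*(-⅔) = -100 - 206/3 = -506/3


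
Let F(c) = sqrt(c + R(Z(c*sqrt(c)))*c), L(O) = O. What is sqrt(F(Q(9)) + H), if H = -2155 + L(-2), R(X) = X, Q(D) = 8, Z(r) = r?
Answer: sqrt(-2157 + 2*sqrt(2)*sqrt(1 + 16*sqrt(2))) ≈ 46.295*I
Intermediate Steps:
F(c) = sqrt(c + c**(5/2)) (F(c) = sqrt(c + (c*sqrt(c))*c) = sqrt(c + c**(3/2)*c) = sqrt(c + c**(5/2)))
H = -2157 (H = -2155 - 2 = -2157)
sqrt(F(Q(9)) + H) = sqrt(sqrt(8 + 8**(5/2)) - 2157) = sqrt(sqrt(8 + 128*sqrt(2)) - 2157) = sqrt(-2157 + sqrt(8 + 128*sqrt(2)))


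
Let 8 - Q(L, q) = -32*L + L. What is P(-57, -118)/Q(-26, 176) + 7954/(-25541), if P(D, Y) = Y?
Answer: -1666727/10190859 ≈ -0.16355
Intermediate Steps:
Q(L, q) = 8 + 31*L (Q(L, q) = 8 - (-32*L + L) = 8 - (-31)*L = 8 + 31*L)
P(-57, -118)/Q(-26, 176) + 7954/(-25541) = -118/(8 + 31*(-26)) + 7954/(-25541) = -118/(8 - 806) + 7954*(-1/25541) = -118/(-798) - 7954/25541 = -118*(-1/798) - 7954/25541 = 59/399 - 7954/25541 = -1666727/10190859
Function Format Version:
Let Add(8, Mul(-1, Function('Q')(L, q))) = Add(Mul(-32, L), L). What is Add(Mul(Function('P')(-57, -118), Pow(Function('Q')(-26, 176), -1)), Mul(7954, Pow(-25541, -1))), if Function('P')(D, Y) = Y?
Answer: Rational(-1666727, 10190859) ≈ -0.16355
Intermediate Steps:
Function('Q')(L, q) = Add(8, Mul(31, L)) (Function('Q')(L, q) = Add(8, Mul(-1, Add(Mul(-32, L), L))) = Add(8, Mul(-1, Mul(-31, L))) = Add(8, Mul(31, L)))
Add(Mul(Function('P')(-57, -118), Pow(Function('Q')(-26, 176), -1)), Mul(7954, Pow(-25541, -1))) = Add(Mul(-118, Pow(Add(8, Mul(31, -26)), -1)), Mul(7954, Pow(-25541, -1))) = Add(Mul(-118, Pow(Add(8, -806), -1)), Mul(7954, Rational(-1, 25541))) = Add(Mul(-118, Pow(-798, -1)), Rational(-7954, 25541)) = Add(Mul(-118, Rational(-1, 798)), Rational(-7954, 25541)) = Add(Rational(59, 399), Rational(-7954, 25541)) = Rational(-1666727, 10190859)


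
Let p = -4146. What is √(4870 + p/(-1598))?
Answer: √3110669197/799 ≈ 69.804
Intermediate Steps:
√(4870 + p/(-1598)) = √(4870 - 4146/(-1598)) = √(4870 - 4146*(-1/1598)) = √(4870 + 2073/799) = √(3893203/799) = √3110669197/799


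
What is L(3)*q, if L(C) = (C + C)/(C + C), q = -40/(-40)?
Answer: 1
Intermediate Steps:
q = 1 (q = -40*(-1/40) = 1)
L(C) = 1 (L(C) = (2*C)/((2*C)) = (2*C)*(1/(2*C)) = 1)
L(3)*q = 1*1 = 1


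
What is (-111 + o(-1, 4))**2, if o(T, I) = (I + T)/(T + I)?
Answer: 12100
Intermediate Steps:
o(T, I) = 1 (o(T, I) = (I + T)/(I + T) = 1)
(-111 + o(-1, 4))**2 = (-111 + 1)**2 = (-110)**2 = 12100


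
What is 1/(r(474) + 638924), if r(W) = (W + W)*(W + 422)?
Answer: 1/1488332 ≈ 6.7189e-7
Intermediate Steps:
r(W) = 2*W*(422 + W) (r(W) = (2*W)*(422 + W) = 2*W*(422 + W))
1/(r(474) + 638924) = 1/(2*474*(422 + 474) + 638924) = 1/(2*474*896 + 638924) = 1/(849408 + 638924) = 1/1488332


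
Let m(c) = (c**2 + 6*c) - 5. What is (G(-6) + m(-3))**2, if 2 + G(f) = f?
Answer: 484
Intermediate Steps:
m(c) = -5 + c**2 + 6*c
G(f) = -2 + f
(G(-6) + m(-3))**2 = ((-2 - 6) + (-5 + (-3)**2 + 6*(-3)))**2 = (-8 + (-5 + 9 - 18))**2 = (-8 - 14)**2 = (-22)**2 = 484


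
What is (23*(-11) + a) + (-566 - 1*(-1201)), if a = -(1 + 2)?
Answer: 379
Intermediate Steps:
a = -3 (a = -1*3 = -3)
(23*(-11) + a) + (-566 - 1*(-1201)) = (23*(-11) - 3) + (-566 - 1*(-1201)) = (-253 - 3) + (-566 + 1201) = -256 + 635 = 379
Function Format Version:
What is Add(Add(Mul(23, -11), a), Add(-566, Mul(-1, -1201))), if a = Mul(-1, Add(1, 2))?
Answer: 379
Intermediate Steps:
a = -3 (a = Mul(-1, 3) = -3)
Add(Add(Mul(23, -11), a), Add(-566, Mul(-1, -1201))) = Add(Add(Mul(23, -11), -3), Add(-566, Mul(-1, -1201))) = Add(Add(-253, -3), Add(-566, 1201)) = Add(-256, 635) = 379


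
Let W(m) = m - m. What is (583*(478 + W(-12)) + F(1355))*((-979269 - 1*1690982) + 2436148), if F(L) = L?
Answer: -65555628987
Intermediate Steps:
W(m) = 0
(583*(478 + W(-12)) + F(1355))*((-979269 - 1*1690982) + 2436148) = (583*(478 + 0) + 1355)*((-979269 - 1*1690982) + 2436148) = (583*478 + 1355)*((-979269 - 1690982) + 2436148) = (278674 + 1355)*(-2670251 + 2436148) = 280029*(-234103) = -65555628987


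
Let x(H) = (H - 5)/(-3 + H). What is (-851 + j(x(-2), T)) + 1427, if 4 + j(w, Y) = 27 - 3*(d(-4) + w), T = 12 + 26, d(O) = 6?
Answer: 2884/5 ≈ 576.80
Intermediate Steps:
x(H) = (-5 + H)/(-3 + H)
T = 38
j(w, Y) = 5 - 3*w (j(w, Y) = -4 + (27 - 3*(6 + w)) = -4 + (27 + (-18 - 3*w)) = -4 + (9 - 3*w) = 5 - 3*w)
(-851 + j(x(-2), T)) + 1427 = (-851 + (5 - 3*(-5 - 2)/(-3 - 2))) + 1427 = (-851 + (5 - 3*(-7)/(-5))) + 1427 = (-851 + (5 - (-3)*(-7)/5)) + 1427 = (-851 + (5 - 3*7/5)) + 1427 = (-851 + (5 - 21/5)) + 1427 = (-851 + ⅘) + 1427 = -4251/5 + 1427 = 2884/5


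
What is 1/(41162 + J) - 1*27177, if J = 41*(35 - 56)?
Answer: -1095260276/40301 ≈ -27177.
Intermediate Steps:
J = -861 (J = 41*(-21) = -861)
1/(41162 + J) - 1*27177 = 1/(41162 - 861) - 1*27177 = 1/40301 - 27177 = -1095260276/40301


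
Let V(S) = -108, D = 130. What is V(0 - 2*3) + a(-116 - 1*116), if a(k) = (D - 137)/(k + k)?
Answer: -50105/464 ≈ -107.98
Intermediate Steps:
a(k) = -7/(2*k) (a(k) = (130 - 137)/(k + k) = -7*1/(2*k) = -7/(2*k))
V(0 - 2*3) + a(-116 - 1*116) = -108 - 7/(2*(-116 - 1*116)) = -108 - 7/(2*(-116 - 116)) = -108 - 7/2/(-232) = -108 - 7/2*(-1/232) = -108 + 7/464 = -50105/464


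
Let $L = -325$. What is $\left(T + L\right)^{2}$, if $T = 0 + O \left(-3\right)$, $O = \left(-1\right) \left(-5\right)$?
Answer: $115600$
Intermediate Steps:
$O = 5$
$T = -15$ ($T = 0 + 5 \left(-3\right) = 0 - 15 = -15$)
$\left(T + L\right)^{2} = \left(-15 - 325\right)^{2} = \left(-340\right)^{2} = 115600$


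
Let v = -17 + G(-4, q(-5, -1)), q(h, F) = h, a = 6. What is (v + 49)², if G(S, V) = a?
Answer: 1444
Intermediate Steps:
G(S, V) = 6
v = -11 (v = -17 + 6 = -11)
(v + 49)² = (-11 + 49)² = 38² = 1444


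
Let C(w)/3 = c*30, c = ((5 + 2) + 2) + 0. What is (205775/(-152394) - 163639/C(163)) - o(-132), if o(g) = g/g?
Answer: -2102309888/10286595 ≈ -204.37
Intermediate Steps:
c = 9 (c = (7 + 2) + 0 = 9 + 0 = 9)
o(g) = 1
C(w) = 810 (C(w) = 3*(9*30) = 3*270 = 810)
(205775/(-152394) - 163639/C(163)) - o(-132) = (205775/(-152394) - 163639/810) - 1*1 = (205775*(-1/152394) - 163639*1/810) - 1 = (-205775/152394 - 163639/810) - 1 = -2092023293/10286595 - 1 = -2102309888/10286595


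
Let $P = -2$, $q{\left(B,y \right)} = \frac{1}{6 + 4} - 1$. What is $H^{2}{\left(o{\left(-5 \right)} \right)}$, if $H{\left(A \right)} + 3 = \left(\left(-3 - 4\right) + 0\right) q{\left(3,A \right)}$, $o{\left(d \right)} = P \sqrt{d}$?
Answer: $\frac{1089}{100} \approx 10.89$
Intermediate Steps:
$q{\left(B,y \right)} = - \frac{9}{10}$ ($q{\left(B,y \right)} = \frac{1}{10} - 1 = - \frac{9}{10}$)
$o{\left(d \right)} = - 2 \sqrt{d}$
$H{\left(A \right)} = \frac{33}{10}$ ($H{\left(A \right)} = -3 + \left(\left(-3 - 4\right) + 0\right) \left(- \frac{9}{10}\right) = -3 + \left(-7 + 0\right) \left(- \frac{9}{10}\right) = -3 - - \frac{63}{10} = -3 + \frac{63}{10} = \frac{33}{10}$)
$H^{2}{\left(o{\left(-5 \right)} \right)} = \left(\frac{33}{10}\right)^{2} = \frac{1089}{100}$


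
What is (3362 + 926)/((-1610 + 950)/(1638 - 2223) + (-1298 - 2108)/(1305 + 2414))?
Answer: 310967904/15401 ≈ 20191.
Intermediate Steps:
(3362 + 926)/((-1610 + 950)/(1638 - 2223) + (-1298 - 2108)/(1305 + 2414)) = 4288/(-660/(-585) - 3406/3719) = 4288/(-660*(-1/585) - 3406*1/3719) = 4288/(44/39 - 3406/3719) = 4288/(30802/145041) = 4288*(145041/30802) = 310967904/15401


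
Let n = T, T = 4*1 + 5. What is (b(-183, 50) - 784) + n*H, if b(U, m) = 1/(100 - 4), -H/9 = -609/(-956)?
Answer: -19171753/22944 ≈ -835.59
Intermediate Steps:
T = 9 (T = 4 + 5 = 9)
n = 9
H = -5481/956 (H = -(-5481)/(-956) = -(-5481)*(-1)/956 = -9*609/956 = -5481/956 ≈ -5.7333)
b(U, m) = 1/96
(b(-183, 50) - 784) + n*H = (1/96 - 784) + 9*(-5481/956) = -75263/96 - 49329/956 = -19171753/22944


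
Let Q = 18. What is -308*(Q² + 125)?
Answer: -138292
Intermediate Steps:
-308*(Q² + 125) = -308*(18² + 125) = -308*(324 + 125) = -308*449 = -138292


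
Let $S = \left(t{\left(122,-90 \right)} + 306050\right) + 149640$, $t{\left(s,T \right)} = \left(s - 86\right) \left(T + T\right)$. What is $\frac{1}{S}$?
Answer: $\frac{1}{449210} \approx 2.2261 \cdot 10^{-6}$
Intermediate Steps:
$t{\left(s,T \right)} = 2 T \left(-86 + s\right)$ ($t{\left(s,T \right)} = \left(-86 + s\right) 2 T = 2 T \left(-86 + s\right)$)
$S = 449210$ ($S = \left(2 \left(-90\right) \left(-86 + 122\right) + 306050\right) + 149640 = \left(2 \left(-90\right) 36 + 306050\right) + 149640 = \left(-6480 + 306050\right) + 149640 = 299570 + 149640 = 449210$)
$\frac{1}{S} = \frac{1}{449210}$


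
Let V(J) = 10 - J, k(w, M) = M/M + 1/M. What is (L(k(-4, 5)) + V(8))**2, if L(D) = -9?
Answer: 49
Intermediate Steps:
k(w, M) = 1 + 1/M
(L(k(-4, 5)) + V(8))**2 = (-9 + (10 - 1*8))**2 = (-9 + (10 - 8))**2 = (-9 + 2)**2 = (-7)**2 = 49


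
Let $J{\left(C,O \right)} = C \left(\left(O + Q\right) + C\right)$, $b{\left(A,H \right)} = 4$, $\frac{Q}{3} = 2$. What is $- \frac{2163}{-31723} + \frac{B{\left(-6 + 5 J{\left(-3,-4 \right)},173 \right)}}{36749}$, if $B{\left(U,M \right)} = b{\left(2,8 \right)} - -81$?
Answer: $\frac{82184542}{1165788527} \approx 0.070497$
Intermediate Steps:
$Q = 6$ ($Q = 3 \cdot 2 = 6$)
$J{\left(C,O \right)} = C \left(6 + C + O\right)$ ($J{\left(C,O \right)} = C \left(\left(O + 6\right) + C\right) = C \left(\left(6 + O\right) + C\right) = C \left(6 + C + O\right)$)
$B{\left(U,M \right)} = 85$ ($B{\left(U,M \right)} = 4 - -81 = 4 + 81 = 85$)
$- \frac{2163}{-31723} + \frac{B{\left(-6 + 5 J{\left(-3,-4 \right)},173 \right)}}{36749} = - \frac{2163}{-31723} + \frac{85}{36749} = \left(-2163\right) \left(- \frac{1}{31723}\right) + 85 \cdot \frac{1}{36749} = \frac{2163}{31723} + \frac{85}{36749} = \frac{82184542}{1165788527}$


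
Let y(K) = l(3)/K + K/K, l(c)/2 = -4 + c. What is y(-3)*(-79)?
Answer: -395/3 ≈ -131.67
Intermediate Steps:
l(c) = -8 + 2*c (l(c) = 2*(-4 + c) = -8 + 2*c)
y(K) = 1 - 2/K (y(K) = (-8 + 2*3)/K + K/K = (-8 + 6)/K + 1 = -2/K + 1 = 1 - 2/K)
y(-3)*(-79) = ((-2 - 3)/(-3))*(-79) = -1/3*(-5)*(-79) = (5/3)*(-79) = -395/3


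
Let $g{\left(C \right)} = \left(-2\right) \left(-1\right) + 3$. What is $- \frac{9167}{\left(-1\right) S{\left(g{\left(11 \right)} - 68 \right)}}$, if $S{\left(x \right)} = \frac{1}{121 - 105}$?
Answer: $146672$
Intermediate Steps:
$g{\left(C \right)} = 5$ ($g{\left(C \right)} = 2 + 3 = 5$)
$S{\left(x \right)} = \frac{1}{16}$
$- \frac{9167}{\left(-1\right) S{\left(g{\left(11 \right)} - 68 \right)}} = - \frac{9167}{\left(-1\right) \frac{1}{16}} = - \frac{9167}{- \frac{1}{16}} = \left(-9167\right) \left(-16\right) = 146672$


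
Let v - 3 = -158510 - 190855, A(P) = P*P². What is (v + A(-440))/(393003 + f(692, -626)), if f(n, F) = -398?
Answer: -85533362/392605 ≈ -217.86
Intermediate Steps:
A(P) = P³
v = -349362 (v = 3 + (-158510 - 190855) = 3 - 349365 = -349362)
(v + A(-440))/(393003 + f(692, -626)) = (-349362 + (-440)³)/(393003 - 398) = (-349362 - 85184000)/392605 = -85533362*1/392605 = -85533362/392605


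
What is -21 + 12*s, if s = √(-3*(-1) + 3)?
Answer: -21 + 12*√6 ≈ 8.3939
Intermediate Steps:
s = √6 (s = √(3 + 3) = √6 ≈ 2.4495)
-21 + 12*s = -21 + 12*√6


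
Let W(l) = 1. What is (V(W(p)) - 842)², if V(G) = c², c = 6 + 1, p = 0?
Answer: 628849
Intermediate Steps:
c = 7
V(G) = 49 (V(G) = 7² = 49)
(V(W(p)) - 842)² = (49 - 842)² = (-793)² = 628849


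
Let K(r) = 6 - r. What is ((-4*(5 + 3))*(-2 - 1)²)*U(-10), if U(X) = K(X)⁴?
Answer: -18874368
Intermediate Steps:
U(X) = (6 - X)⁴
((-4*(5 + 3))*(-2 - 1)²)*U(-10) = ((-4*(5 + 3))*(-2 - 1)²)*(-6 - 10)⁴ = (-4*8*(-3)²)*(-16)⁴ = -32*9*65536 = -288*65536 = -18874368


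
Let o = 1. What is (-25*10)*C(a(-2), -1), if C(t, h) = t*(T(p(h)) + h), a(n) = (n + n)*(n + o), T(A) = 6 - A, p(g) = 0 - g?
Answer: -4000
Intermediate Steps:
p(g) = -g
a(n) = 2*n*(1 + n) (a(n) = (n + n)*(n + 1) = (2*n)*(1 + n) = 2*n*(1 + n))
C(t, h) = t*(6 + 2*h) (C(t, h) = t*((6 - (-1)*h) + h) = t*((6 + h) + h) = t*(6 + 2*h))
(-25*10)*C(a(-2), -1) = (-25*10)*(2*(2*(-2)*(1 - 2))*(3 - 1)) = -500*2*(-2)*(-1)*2 = -500*4*2 = -250*16 = -4000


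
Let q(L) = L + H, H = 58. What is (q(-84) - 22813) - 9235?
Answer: -32074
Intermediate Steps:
q(L) = 58 + L (q(L) = L + 58 = 58 + L)
(q(-84) - 22813) - 9235 = ((58 - 84) - 22813) - 9235 = (-26 - 22813) - 9235 = -22839 - 9235 = -32074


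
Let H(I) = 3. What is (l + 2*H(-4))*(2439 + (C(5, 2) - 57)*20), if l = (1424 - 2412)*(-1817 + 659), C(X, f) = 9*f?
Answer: 1898078490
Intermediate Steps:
l = 1144104 (l = -988*(-1158) = 1144104)
(l + 2*H(-4))*(2439 + (C(5, 2) - 57)*20) = (1144104 + 2*3)*(2439 + (9*2 - 57)*20) = (1144104 + 6)*(2439 + (18 - 57)*20) = 1144110*(2439 - 39*20) = 1144110*(2439 - 780) = 1144110*1659 = 1898078490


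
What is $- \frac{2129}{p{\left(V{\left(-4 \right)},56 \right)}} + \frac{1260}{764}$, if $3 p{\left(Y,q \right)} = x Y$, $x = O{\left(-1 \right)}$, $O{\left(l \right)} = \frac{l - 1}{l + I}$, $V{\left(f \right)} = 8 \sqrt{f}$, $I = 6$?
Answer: $\frac{315}{191} - \frac{31935 i}{32} \approx 1.6492 - 997.97 i$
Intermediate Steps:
$O{\left(l \right)} = \frac{-1 + l}{6 + l}$ ($O{\left(l \right)} = \frac{l - 1}{l + 6} = \frac{-1 + l}{6 + l}$)
$x = - \frac{2}{5}$ ($x = \frac{-1 - 1}{6 - 1} = \frac{1}{5} \left(-2\right) = - \frac{2}{5} \approx -0.4$)
$p{\left(Y,q \right)} = - \frac{2 Y}{15}$ ($p{\left(Y,q \right)} = \frac{\left(- \frac{2}{5}\right) Y}{3} = - \frac{2 Y}{15}$)
$- \frac{2129}{p{\left(V{\left(-4 \right)},56 \right)}} + \frac{1260}{764} = - \frac{2129}{\left(- \frac{2}{15}\right) 8 \sqrt{-4}} + \frac{1260}{764} = - \frac{2129}{\left(- \frac{2}{15}\right) 8 \cdot 2 i} + 1260 \cdot \frac{1}{764} = - \frac{2129}{\left(- \frac{2}{15}\right) 16 i} + \frac{315}{191} = - \frac{2129}{\left(- \frac{32}{15}\right) i} + \frac{315}{191} = - 2129 \frac{15 i}{32} + \frac{315}{191} = - \frac{31935 i}{32} + \frac{315}{191} = \frac{315}{191} - \frac{31935 i}{32}$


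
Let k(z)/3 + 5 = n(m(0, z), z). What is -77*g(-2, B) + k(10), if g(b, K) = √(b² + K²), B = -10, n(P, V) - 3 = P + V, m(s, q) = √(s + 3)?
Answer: 24 - 154*√26 + 3*√3 ≈ -756.05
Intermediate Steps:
m(s, q) = √(3 + s)
n(P, V) = 3 + P + V (n(P, V) = 3 + (P + V) = 3 + P + V)
k(z) = -6 + 3*z + 3*√3 (k(z) = -15 + 3*(3 + √(3 + 0) + z) = -15 + 3*(3 + √3 + z) = -15 + 3*(3 + z + √3) = -15 + (9 + 3*z + 3*√3) = -6 + 3*z + 3*√3)
g(b, K) = √(K² + b²)
-77*g(-2, B) + k(10) = -77*√((-10)² + (-2)²) + (-6 + 3*10 + 3*√3) = -77*√(100 + 4) + (-6 + 30 + 3*√3) = -154*√26 + (24 + 3*√3) = 24 - 154*√26 + 3*√3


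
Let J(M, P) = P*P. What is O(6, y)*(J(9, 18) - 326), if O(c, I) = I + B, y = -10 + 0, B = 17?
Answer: -14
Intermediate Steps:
J(M, P) = P²
y = -10
O(c, I) = 17 + I (O(c, I) = I + 17 = 17 + I)
O(6, y)*(J(9, 18) - 326) = (17 - 10)*(18² - 326) = 7*(324 - 326) = 7*(-2) = -14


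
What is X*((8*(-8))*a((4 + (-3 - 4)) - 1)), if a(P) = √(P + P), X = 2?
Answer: -256*I*√2 ≈ -362.04*I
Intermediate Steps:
a(P) = √2*√P (a(P) = √(2*P) = √2*√P)
X*((8*(-8))*a((4 + (-3 - 4)) - 1)) = 2*((8*(-8))*(√2*√((4 + (-3 - 4)) - 1))) = 2*(-64*√2*√((4 - 7) - 1)) = 2*(-64*√2*√(-3 - 1)) = 2*(-64*√2*√(-4)) = 2*(-64*√2*2*I) = 2*(-128*I*√2) = -256*I*√2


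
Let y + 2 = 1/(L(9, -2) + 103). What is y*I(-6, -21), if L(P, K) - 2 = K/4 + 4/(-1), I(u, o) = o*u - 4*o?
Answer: -28000/67 ≈ -417.91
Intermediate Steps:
I(u, o) = -4*o + o*u
L(P, K) = -2 + K/4 (L(P, K) = 2 + (K/4 + 4/(-1)) = 2 + (K*(¼) + 4*(-1)) = 2 + (K/4 - 4) = 2 + (-4 + K/4) = -2 + K/4)
y = -400/201 (y = -2 + 1/((-2 + (¼)*(-2)) + 103) = -2 + 1/((-2 - ½) + 103) = -2 + 1/(-5/2 + 103) = -2 + 1/(201/2) = -2 + 2/201 = -400/201 ≈ -1.9900)
y*I(-6, -21) = -(-2800)*(-4 - 6)/67 = -(-2800)*(-10)/67 = -400/201*210 = -28000/67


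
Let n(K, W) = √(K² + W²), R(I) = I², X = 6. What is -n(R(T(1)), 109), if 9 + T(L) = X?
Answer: -√11962 ≈ -109.37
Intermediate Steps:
T(L) = -3 (T(L) = -9 + 6 = -3)
-n(R(T(1)), 109) = -√(((-3)²)² + 109²) = -√(9² + 11881) = -√(81 + 11881) = -√11962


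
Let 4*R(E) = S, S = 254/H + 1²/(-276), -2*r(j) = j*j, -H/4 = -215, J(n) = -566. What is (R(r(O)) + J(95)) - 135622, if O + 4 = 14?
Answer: -32325566369/237360 ≈ -1.3619e+5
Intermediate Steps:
O = 10 (O = -4 + 14 = 10)
H = 860 (H = -4*(-215) = 860)
r(j) = -j²/2 (r(j) = -j*j/2 = -j²/2)
S = 17311/59340 (S = 254/860 + 1²/(-276) = 254*(1/860) + 1*(-1/276) = 127/430 - 1/276 = 17311/59340 ≈ 0.29173)
R(E) = 17311/237360 (R(E) = (¼)*(17311/59340) = 17311/237360)
(R(r(O)) + J(95)) - 135622 = (17311/237360 - 566) - 135622 = -134328449/237360 - 135622 = -32325566369/237360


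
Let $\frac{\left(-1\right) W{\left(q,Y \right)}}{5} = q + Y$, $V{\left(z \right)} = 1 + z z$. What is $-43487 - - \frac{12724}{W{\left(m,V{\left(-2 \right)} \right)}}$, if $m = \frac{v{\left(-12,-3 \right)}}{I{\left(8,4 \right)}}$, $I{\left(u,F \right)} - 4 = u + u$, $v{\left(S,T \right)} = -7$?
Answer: $- \frac{4095187}{93} \approx -44034.0$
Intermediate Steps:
$I{\left(u,F \right)} = 4 + 2 u$ ($I{\left(u,F \right)} = 4 + \left(u + u\right) = 4 + 2 u$)
$m = - \frac{7}{20}$ ($m = - \frac{7}{4 + 2 \cdot 8} = - \frac{7}{4 + 16} = - \frac{7}{20} \approx -0.35$)
$V{\left(z \right)} = 1 + z^{2}$
$W{\left(q,Y \right)} = - 5 Y - 5 q$ ($W{\left(q,Y \right)} = - 5 \left(q + Y\right) = - 5 \left(Y + q\right) = - 5 Y - 5 q$)
$-43487 - - \frac{12724}{W{\left(m,V{\left(-2 \right)} \right)}} = -43487 - - \frac{12724}{- 5 \left(1 + \left(-2\right)^{2}\right) - - \frac{7}{4}} = -43487 - - \frac{12724}{- 5 \left(1 + 4\right) + \frac{7}{4}} = -43487 - - \frac{12724}{\left(-5\right) 5 + \frac{7}{4}} = -43487 - - \frac{12724}{-25 + \frac{7}{4}} = -43487 - - \frac{12724}{- \frac{93}{4}} = -43487 - \left(-12724\right) \left(- \frac{4}{93}\right) = -43487 - \frac{50896}{93} = - \frac{4095187}{93}$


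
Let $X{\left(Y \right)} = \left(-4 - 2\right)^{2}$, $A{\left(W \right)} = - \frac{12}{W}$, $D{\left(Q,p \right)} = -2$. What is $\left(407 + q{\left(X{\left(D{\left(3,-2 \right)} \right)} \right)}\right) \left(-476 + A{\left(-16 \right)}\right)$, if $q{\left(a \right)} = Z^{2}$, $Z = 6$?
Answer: $- \frac{842143}{4} \approx -2.1054 \cdot 10^{5}$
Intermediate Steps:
$X{\left(Y \right)} = 36$ ($X{\left(Y \right)} = \left(-6\right)^{2} = 36$)
$q{\left(a \right)} = 36$ ($q{\left(a \right)} = 6^{2} = 36$)
$\left(407 + q{\left(X{\left(D{\left(3,-2 \right)} \right)} \right)}\right) \left(-476 + A{\left(-16 \right)}\right) = \left(407 + 36\right) \left(-476 - \frac{12}{-16}\right) = 443 \left(-476 - - \frac{3}{4}\right) = 443 \left(-476 + \frac{3}{4}\right) = 443 \left(- \frac{1901}{4}\right) = - \frac{842143}{4}$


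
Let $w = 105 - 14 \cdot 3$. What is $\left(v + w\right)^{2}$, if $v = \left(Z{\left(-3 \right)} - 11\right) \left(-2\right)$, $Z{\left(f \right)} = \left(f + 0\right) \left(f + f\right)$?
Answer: $2401$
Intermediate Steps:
$Z{\left(f \right)} = 2 f^{2}$ ($Z{\left(f \right)} = f 2 f = 2 f^{2}$)
$w = 63$ ($w = 105 - 42 = 63$)
$v = -14$ ($v = \left(2 \left(-3\right)^{2} - 11\right) \left(-2\right) = \left(2 \cdot 9 - 11\right) \left(-2\right) = \left(18 - 11\right) \left(-2\right) = 7 \left(-2\right) = -14$)
$\left(v + w\right)^{2} = \left(-14 + 63\right)^{2} = 49^{2} = 2401$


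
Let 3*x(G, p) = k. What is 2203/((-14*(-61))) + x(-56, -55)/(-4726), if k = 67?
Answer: 7794229/3027003 ≈ 2.5749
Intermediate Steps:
x(G, p) = 67/3 (x(G, p) = (⅓)*67 = 67/3)
2203/((-14*(-61))) + x(-56, -55)/(-4726) = 2203/((-14*(-61))) + (67/3)/(-4726) = 2203/854 + (67/3)*(-1/4726) = 2203*(1/854) - 67/14178 = 2203/854 - 67/14178 = 7794229/3027003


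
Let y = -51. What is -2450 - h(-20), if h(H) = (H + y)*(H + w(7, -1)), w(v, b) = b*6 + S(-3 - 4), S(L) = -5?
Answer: -4651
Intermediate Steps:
w(v, b) = -5 + 6*b (w(v, b) = b*6 - 5 = 6*b - 5 = -5 + 6*b)
h(H) = (-51 + H)*(-11 + H) (h(H) = (H - 51)*(H + (-5 + 6*(-1))) = (-51 + H)*(H + (-5 - 6)) = (-51 + H)*(H - 11) = (-51 + H)*(-11 + H))
-2450 - h(-20) = -2450 - (561 + (-20)² - 62*(-20)) = -2450 - (561 + 400 + 1240) = -2450 - 1*2201 = -2450 - 2201 = -4651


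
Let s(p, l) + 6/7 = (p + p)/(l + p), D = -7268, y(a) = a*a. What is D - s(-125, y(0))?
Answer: -50884/7 ≈ -7269.1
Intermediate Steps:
y(a) = a**2
s(p, l) = -6/7 + 2*p/(l + p) (s(p, l) = -6/7 + (p + p)/(l + p) = -6/7 + (2*p)/(l + p) = -6/7 + 2*p/(l + p))
D - s(-125, y(0)) = -7268 - 2*(-3*0**2 + 4*(-125))/(7*(0**2 - 125)) = -7268 - 2*(-3*0 - 500)/(7*(0 - 125)) = -7268 - 2*(0 - 500)/(7*(-125)) = -7268 - 2*(-1)*(-500)/(7*125) = -7268 - 1*8/7 = -7268 - 8/7 = -50884/7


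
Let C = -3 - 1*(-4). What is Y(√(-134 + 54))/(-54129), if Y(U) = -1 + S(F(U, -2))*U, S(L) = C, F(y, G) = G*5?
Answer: 1/54129 - 4*I*√5/54129 ≈ 1.8474e-5 - 0.00016524*I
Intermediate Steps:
F(y, G) = 5*G
C = 1 (C = -3 + 4 = 1)
S(L) = 1
Y(U) = -1 + U (Y(U) = -1 + 1*U = -1 + U)
Y(√(-134 + 54))/(-54129) = (-1 + √(-134 + 54))/(-54129) = (-1 + √(-80))*(-1/54129) = (-1 + 4*I*√5)*(-1/54129) = 1/54129 - 4*I*√5/54129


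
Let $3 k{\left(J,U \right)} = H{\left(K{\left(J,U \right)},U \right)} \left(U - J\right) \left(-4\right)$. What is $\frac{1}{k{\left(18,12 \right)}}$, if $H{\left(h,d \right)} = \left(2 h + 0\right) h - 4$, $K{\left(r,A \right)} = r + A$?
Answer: $\frac{1}{14368} \approx 6.9599 \cdot 10^{-5}$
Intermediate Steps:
$K{\left(r,A \right)} = A + r$
$H{\left(h,d \right)} = -4 + 2 h^{2}$ ($H{\left(h,d \right)} = 2 h h - 4 = 2 h^{2} - 4 = -4 + 2 h^{2}$)
$k{\left(J,U \right)} = - \frac{4 \left(-4 + 2 \left(J + U\right)^{2}\right) \left(U - J\right)}{3}$ ($k{\left(J,U \right)} = \frac{\left(-4 + 2 \left(U + J\right)^{2}\right) \left(U - J\right) \left(-4\right)}{3} = \frac{\left(-4 + 2 \left(J + U\right)^{2}\right) \left(U - J\right) \left(-4\right)}{3} = \frac{\left(-4\right) \left(-4 + 2 \left(J + U\right)^{2}\right) \left(U - J\right)}{3} = - \frac{4 \left(-4 + 2 \left(J + U\right)^{2}\right) \left(U - J\right)}{3}$)
$\frac{1}{k{\left(18,12 \right)}} = \frac{1}{\frac{8}{3} \left(-2 + \left(18 + 12\right)^{2}\right) \left(18 - 12\right)} = \frac{1}{\frac{8}{3} \left(-2 + 30^{2}\right) \left(18 - 12\right)} = \frac{1}{\frac{8}{3} \left(-2 + 900\right) 6} = \frac{1}{\frac{8}{3} \cdot 898 \cdot 6} = \frac{1}{14368}$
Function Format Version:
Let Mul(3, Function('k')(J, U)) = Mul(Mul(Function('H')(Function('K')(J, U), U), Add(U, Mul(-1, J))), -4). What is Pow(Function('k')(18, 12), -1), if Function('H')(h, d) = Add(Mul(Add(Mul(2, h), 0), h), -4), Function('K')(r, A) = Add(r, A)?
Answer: Rational(1, 14368) ≈ 6.9599e-5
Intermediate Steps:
Function('K')(r, A) = Add(A, r)
Function('H')(h, d) = Add(-4, Mul(2, Pow(h, 2))) (Function('H')(h, d) = Add(Mul(Mul(2, h), h), -4) = Add(Mul(2, Pow(h, 2)), -4) = Add(-4, Mul(2, Pow(h, 2))))
Function('k')(J, U) = Mul(Rational(-4, 3), Add(-4, Mul(2, Pow(Add(J, U), 2))), Add(U, Mul(-1, J))) (Function('k')(J, U) = Mul(Rational(1, 3), Mul(Mul(Add(-4, Mul(2, Pow(Add(U, J), 2))), Add(U, Mul(-1, J))), -4)) = Mul(Rational(1, 3), Mul(Mul(Add(-4, Mul(2, Pow(Add(J, U), 2))), Add(U, Mul(-1, J))), -4)) = Mul(Rational(1, 3), Mul(-4, Add(-4, Mul(2, Pow(Add(J, U), 2))), Add(U, Mul(-1, J)))) = Mul(Rational(-4, 3), Add(-4, Mul(2, Pow(Add(J, U), 2))), Add(U, Mul(-1, J))))
Pow(Function('k')(18, 12), -1) = Pow(Mul(Rational(8, 3), Add(-2, Pow(Add(18, 12), 2)), Add(18, Mul(-1, 12))), -1) = Pow(Mul(Rational(8, 3), Add(-2, Pow(30, 2)), Add(18, -12)), -1) = Pow(Mul(Rational(8, 3), Add(-2, 900), 6), -1) = Pow(Mul(Rational(8, 3), 898, 6), -1) = Pow(14368, -1) = Rational(1, 14368)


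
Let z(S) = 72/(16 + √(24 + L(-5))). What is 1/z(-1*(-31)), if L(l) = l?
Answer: 2/9 + √19/72 ≈ 0.28276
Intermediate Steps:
z(S) = 72/(16 + √19) (z(S) = 72/(16 + √(24 - 5)) = 72/(16 + √19))
1/z(-1*(-31)) = 1/(384/79 - 24*√19/79)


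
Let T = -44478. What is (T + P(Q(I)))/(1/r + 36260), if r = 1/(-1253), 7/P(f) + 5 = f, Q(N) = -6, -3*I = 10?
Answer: -69895/55011 ≈ -1.2706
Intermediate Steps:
I = -10/3 (I = -1/3*10 = -10/3 ≈ -3.3333)
P(f) = 7/(-5 + f)
r = -1/1253 ≈ -0.00079808
(T + P(Q(I)))/(1/r + 36260) = (-44478 + 7/(-5 - 6))/(1/(-1/1253) + 36260) = (-44478 + 7/(-11))/(-1253 + 36260) = (-44478 + 7*(-1/11))/35007 = (-44478 - 7/11)*(1/35007) = -489265/11*1/35007 = -69895/55011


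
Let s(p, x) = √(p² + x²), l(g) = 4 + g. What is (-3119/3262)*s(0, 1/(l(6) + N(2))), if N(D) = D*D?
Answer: -3119/45668 ≈ -0.068297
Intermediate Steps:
N(D) = D²
(-3119/3262)*s(0, 1/(l(6) + N(2))) = (-3119/3262)*√(0² + (1/((4 + 6) + 2²))²) = (-3119*1/3262)*√(0 + (1/(10 + 4))²) = -3119*√(0 + (1/14)²)/3262 = -3119*√(0 + 1/196)/3262 = -3119*√(1/196)/3262 = -3119/3262*1/14 = -3119/45668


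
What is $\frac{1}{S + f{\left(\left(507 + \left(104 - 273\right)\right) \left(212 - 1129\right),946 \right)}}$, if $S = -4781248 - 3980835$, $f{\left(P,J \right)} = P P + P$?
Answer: $\frac{1}{96057450887} \approx 1.041 \cdot 10^{-11}$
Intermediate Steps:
$f{\left(P,J \right)} = P + P^{2}$ ($f{\left(P,J \right)} = P^{2} + P = P + P^{2}$)
$S = -8762083$
$\frac{1}{S + f{\left(\left(507 + \left(104 - 273\right)\right) \left(212 - 1129\right),946 \right)}} = \frac{1}{-8762083 + \left(507 + \left(104 - 273\right)\right) \left(212 - 1129\right) \left(1 + \left(507 + \left(104 - 273\right)\right) \left(212 - 1129\right)\right)} = \frac{1}{-8762083 + \left(507 + \left(104 - 273\right)\right) \left(-917\right) \left(1 + \left(507 + \left(104 - 273\right)\right) \left(-917\right)\right)} = \frac{1}{-8762083 + \left(507 - 169\right) \left(-917\right) \left(1 + \left(507 - 169\right) \left(-917\right)\right)} = \frac{1}{-8762083 + 338 \left(-917\right) \left(1 + 338 \left(-917\right)\right)} = \frac{1}{-8762083 - 309946 \left(1 - 309946\right)} = \frac{1}{-8762083 - -96066212970} = \frac{1}{-8762083 + 96066212970} = \frac{1}{96057450887}$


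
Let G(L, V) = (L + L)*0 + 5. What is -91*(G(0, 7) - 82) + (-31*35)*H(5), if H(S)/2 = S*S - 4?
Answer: -38563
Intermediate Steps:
H(S) = -8 + 2*S**2 (H(S) = 2*(S*S - 4) = 2*(S**2 - 4) = 2*(-4 + S**2) = -8 + 2*S**2)
G(L, V) = 5 (G(L, V) = (2*L)*0 + 5 = 0 + 5 = 5)
-91*(G(0, 7) - 82) + (-31*35)*H(5) = -91*(5 - 82) + (-31*35)*(-8 + 2*5**2) = -91*(-77) - 1085*(-8 + 2*25) = 7007 - 1085*(-8 + 50) = 7007 - 1085*42 = 7007 - 45570 = -38563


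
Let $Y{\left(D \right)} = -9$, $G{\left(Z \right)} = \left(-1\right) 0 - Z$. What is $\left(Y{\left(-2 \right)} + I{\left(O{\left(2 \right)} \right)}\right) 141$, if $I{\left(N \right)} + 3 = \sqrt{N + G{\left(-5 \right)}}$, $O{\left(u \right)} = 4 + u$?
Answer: $-1692 + 141 \sqrt{11} \approx -1224.4$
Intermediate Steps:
$G{\left(Z \right)} = - Z$ ($G{\left(Z \right)} = 0 - Z = - Z$)
$I{\left(N \right)} = -3 + \sqrt{5 + N}$ ($I{\left(N \right)} = -3 + \sqrt{N - -5} = -3 + \sqrt{N + 5} = -3 + \sqrt{5 + N}$)
$\left(Y{\left(-2 \right)} + I{\left(O{\left(2 \right)} \right)}\right) 141 = \left(-9 - \left(3 - \sqrt{5 + \left(4 + 2\right)}\right)\right) 141 = \left(-9 - \left(3 - \sqrt{5 + 6}\right)\right) 141 = \left(-9 - \left(3 - \sqrt{11}\right)\right) 141 = \left(-12 + \sqrt{11}\right) 141 = -1692 + 141 \sqrt{11}$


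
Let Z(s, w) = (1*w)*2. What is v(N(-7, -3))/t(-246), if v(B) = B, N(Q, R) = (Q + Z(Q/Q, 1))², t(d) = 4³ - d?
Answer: 5/62 ≈ 0.080645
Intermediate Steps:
Z(s, w) = 2*w (Z(s, w) = w*2 = 2*w)
t(d) = 64 - d
N(Q, R) = (2 + Q)² (N(Q, R) = (Q + 2*1)² = (Q + 2)² = (2 + Q)²)
v(N(-7, -3))/t(-246) = (2 - 7)²/(64 - 1*(-246)) = (-5)²/(64 + 246) = 25/310 = 25*(1/310) = 5/62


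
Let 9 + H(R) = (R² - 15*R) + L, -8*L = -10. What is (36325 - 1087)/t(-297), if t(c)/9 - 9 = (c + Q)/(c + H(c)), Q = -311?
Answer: 619915286/1423929 ≈ 435.36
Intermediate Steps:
L = 5/4 (L = -⅛*(-10) = 5/4 ≈ 1.2500)
H(R) = -31/4 + R² - 15*R (H(R) = -9 + ((R² - 15*R) + 5/4) = -9 + (5/4 + R² - 15*R) = -31/4 + R² - 15*R)
t(c) = 81 + 9*(-311 + c)/(-31/4 + c² - 14*c) (t(c) = 81 + 9*((c - 311)/(c + (-31/4 + c² - 15*c))) = 81 + 9*((-311 + c)/(-31/4 + c² - 14*c)) = 81 + 9*(-311 + c)/(-31/4 + c² - 14*c))
(36325 - 1087)/t(-297) = (36325 - 1087)/((9*(-1523 - 500*(-297) + 36*(-297)²)/(-31 - 56*(-297) + 4*(-297)²))) = 35238/((9*(-1523 + 148500 + 36*88209)/(-31 + 16632 + 4*88209))) = 35238/((9*(-1523 + 148500 + 3175524)/(-31 + 16632 + 352836))) = 35238/((9*3322501/369437)) = 35238/((9*(1/369437)*3322501)) = 35238/(29902509/369437) = 35238*(369437/29902509) = 619915286/1423929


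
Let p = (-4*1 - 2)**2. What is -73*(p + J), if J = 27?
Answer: -4599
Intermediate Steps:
p = 36 (p = (-4 - 2)**2 = (-6)**2 = 36)
-73*(p + J) = -73*(36 + 27) = -73*63 = -4599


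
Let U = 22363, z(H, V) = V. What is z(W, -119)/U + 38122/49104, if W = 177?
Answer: 38485405/49914216 ≈ 0.77103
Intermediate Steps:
z(W, -119)/U + 38122/49104 = -119/22363 + 38122/49104 = -119*1/22363 + 38122*(1/49104) = -119/22363 + 19061/24552 = 38485405/49914216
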